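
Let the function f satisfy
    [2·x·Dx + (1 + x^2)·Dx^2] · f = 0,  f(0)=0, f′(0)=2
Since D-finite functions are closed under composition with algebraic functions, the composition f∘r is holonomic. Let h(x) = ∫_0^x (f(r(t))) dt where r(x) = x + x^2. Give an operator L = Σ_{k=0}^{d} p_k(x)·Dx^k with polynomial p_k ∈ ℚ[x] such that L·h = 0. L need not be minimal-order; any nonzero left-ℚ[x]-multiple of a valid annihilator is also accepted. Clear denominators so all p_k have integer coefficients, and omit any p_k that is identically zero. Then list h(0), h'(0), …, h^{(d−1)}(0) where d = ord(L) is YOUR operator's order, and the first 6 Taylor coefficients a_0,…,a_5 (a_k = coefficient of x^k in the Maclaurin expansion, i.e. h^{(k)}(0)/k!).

L = (-2 + 2·x + 8·x^2 + 12·x^3 + 6·x^4)·Dx^2 + (1 + 2·x + x^2 + 4·x^3 + 5·x^4 + 2·x^5)·Dx^3  (order 3).
h: a_k = 0, 0, 1, 2/3, -1/6, -2/5, …
ICs: h(0) = 0, h′(0) = 0, h′′(0) = 2.

f: a_k = 0, 2, 0, -2/3, 0, 2/5, …
Substitute x→r, Dx→(1/r')Dx; clear ⇒ L₀.
Integrate: L := L₀·Dx.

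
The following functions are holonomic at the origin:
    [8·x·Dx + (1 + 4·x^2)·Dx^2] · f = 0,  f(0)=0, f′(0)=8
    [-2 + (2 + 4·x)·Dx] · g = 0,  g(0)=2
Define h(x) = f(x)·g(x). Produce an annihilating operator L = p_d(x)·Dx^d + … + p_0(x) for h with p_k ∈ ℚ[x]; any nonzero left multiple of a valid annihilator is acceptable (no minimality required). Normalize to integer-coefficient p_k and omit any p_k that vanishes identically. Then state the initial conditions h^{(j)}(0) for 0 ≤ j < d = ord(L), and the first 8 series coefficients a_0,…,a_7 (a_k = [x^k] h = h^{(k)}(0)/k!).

L = (3 - 8·x - 4·x^2) + (-2 + 4·x + 24·x^2 + 16·x^3)·Dx + (1 + 4·x + 8·x^2 + 16·x^3 + 16·x^4)·Dx^2  (order 2).
h: a_k = 0, 16, 16, -88/3, -40/3, 778/15, 818/15, -18853/105, …
ICs: h(0) = 0, h′(0) = 16.

f: a_k = 0, 8, 0, -32/3, 0, 128/5, 0, -512/7, …
g: a_k = 2, 2, -1, 1, -5/4, 7/4, -21/8, 33/8, …
Sym-product of L_f,L_g gives L₀ (≤ ord 2).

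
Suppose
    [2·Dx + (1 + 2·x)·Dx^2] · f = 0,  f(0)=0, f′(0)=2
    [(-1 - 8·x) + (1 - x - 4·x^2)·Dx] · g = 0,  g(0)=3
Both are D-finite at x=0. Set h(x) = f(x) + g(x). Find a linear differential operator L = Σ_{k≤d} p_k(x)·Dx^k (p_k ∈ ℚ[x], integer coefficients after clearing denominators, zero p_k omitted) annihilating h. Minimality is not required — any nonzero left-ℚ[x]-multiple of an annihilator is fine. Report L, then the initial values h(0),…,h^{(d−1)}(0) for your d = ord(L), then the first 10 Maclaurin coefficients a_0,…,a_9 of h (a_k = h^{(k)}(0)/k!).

L = (-94 - 644·x - 1664·x^2 - 1920·x^3 - 1536·x^4)·Dx + (-23 - 324·x - 1448·x^2 - 3072·x^3 - 3904·x^4 - 2560·x^5)·Dx^2 + (6 + 35·x + 53·x^2 - 98·x^3 - 528·x^4 - 864·x^5 - 512·x^6)·Dx^3  (order 3).
h: a_k = 3, 5, 13, 89/3, 83, 1007/5, 1597/3, 9389/7, 3463, 79595/9, …
ICs: h(0) = 3, h′(0) = 5, h′′(0) = 26.

f: a_k = 0, 2, -2, 8/3, -4, 32/5, -32/3, 128/7, -32, 512/9, …
g: a_k = 3, 3, 15, 27, 87, 195, 543, 1323, 3495, 8787, …
Weyl lclm of L_f,L_g ⇒ L₀ (ord ≤ 3).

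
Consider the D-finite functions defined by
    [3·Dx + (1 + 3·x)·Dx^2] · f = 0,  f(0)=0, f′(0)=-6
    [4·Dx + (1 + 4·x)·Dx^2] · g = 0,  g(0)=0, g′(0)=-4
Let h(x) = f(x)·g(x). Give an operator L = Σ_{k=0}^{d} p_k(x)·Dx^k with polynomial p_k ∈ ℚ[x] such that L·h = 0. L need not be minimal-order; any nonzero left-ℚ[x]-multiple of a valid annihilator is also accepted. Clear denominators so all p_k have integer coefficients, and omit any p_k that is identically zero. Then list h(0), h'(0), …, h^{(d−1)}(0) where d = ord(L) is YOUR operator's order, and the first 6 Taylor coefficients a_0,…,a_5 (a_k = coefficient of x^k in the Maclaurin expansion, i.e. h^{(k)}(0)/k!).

f: a_k = 0, -6, 9, -18, 81/2, -486/5, …
g: a_k = 0, -4, 8, -64/3, 64, -1024/5, …
L₀ := L_f ⊗_s L_g (sym. prod.), ord ≤ 4.
L = (600 + 4032·x + 6912·x^2)·Dx + (854 + 8808·x + 30240·x^2 + 34560·x^3)·Dx^2 + (172 + 2380·x + 12312·x^2 + 28224·x^3 + 24192·x^4)·Dx^3 + (7 + 122·x + 847·x^2 + 2928·x^3 + 5040·x^4 + 3456·x^5)·Dx^4  (order 4).
h: a_k = 0, 0, 24, -84, 272, -882, …
ICs: h(0) = 0, h′(0) = 0, h′′(0) = 48, h′′′(0) = -504.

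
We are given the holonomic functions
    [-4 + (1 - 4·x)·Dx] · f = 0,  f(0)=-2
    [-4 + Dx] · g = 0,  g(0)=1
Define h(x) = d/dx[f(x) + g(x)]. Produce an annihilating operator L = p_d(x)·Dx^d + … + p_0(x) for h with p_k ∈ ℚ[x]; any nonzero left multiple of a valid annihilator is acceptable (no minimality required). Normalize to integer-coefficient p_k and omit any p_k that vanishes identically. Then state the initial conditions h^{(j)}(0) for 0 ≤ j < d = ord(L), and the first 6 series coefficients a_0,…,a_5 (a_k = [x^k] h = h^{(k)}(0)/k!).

L = (64 + 128·x) + (-20 - 32·x + 64·x^2)·Dx + (1 - 16·x^2)·Dx^2  (order 2).
h: a_k = -4, -48, -352, -6016/3, -30592/3, -736768/15, …
ICs: h(0) = -4, h′(0) = -48.

f: a_k = -2, -8, -32, -128, -512, -2048, …
g: a_k = 1, 4, 8, 32/3, 32/3, 128/15, …
h₀=f+g: left-lcm gives L₀, ord ≤ 2.
h=h₀': d/dx-closure on L₀ ⇒ L.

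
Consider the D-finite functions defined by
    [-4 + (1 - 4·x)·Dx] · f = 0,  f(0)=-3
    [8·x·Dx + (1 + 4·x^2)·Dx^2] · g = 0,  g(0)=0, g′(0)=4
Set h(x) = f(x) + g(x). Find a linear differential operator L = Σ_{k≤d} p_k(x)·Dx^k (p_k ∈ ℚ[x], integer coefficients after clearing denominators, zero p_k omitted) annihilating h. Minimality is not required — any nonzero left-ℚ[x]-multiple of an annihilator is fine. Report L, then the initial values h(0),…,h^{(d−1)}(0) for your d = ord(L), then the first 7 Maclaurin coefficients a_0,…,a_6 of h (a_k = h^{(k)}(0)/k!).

f: a_k = -3, -12, -48, -192, -768, -3072, -12288, …
g: a_k = 0, 4, 0, -16/3, 0, 64/5, 0, …
f+g: L₀ = lclm(L_f,L_g), ord ≤ 1+2.
L = (-8 + 128·x + 96·x^2)·Dx + (13 - 8·x + 100·x^2 + 96·x^3)·Dx^2 + (-1 + 3·x + 12·x^3 + 16·x^4)·Dx^3  (order 3).
h: a_k = -3, -8, -48, -592/3, -768, -15296/5, -12288, …
ICs: h(0) = -3, h′(0) = -8, h′′(0) = -96.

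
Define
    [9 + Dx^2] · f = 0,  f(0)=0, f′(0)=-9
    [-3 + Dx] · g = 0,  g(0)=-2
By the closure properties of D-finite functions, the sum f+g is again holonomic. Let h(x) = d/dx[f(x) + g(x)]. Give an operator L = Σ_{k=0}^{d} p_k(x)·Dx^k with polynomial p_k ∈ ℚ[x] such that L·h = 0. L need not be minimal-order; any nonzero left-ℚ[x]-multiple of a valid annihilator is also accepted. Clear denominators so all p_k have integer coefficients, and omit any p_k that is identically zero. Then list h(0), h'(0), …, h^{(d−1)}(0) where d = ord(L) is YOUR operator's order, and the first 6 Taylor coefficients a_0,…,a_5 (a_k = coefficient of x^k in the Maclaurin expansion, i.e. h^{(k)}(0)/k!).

L = 27 - 9·Dx + 3·Dx^2 - Dx^3  (order 3).
h: a_k = -15, -18, 27/2, -27, -405/8, -243/20, …
ICs: h(0) = -15, h′(0) = -18, h′′(0) = 27.

f: a_k = 0, -9, 0, 27/2, 0, -243/40, …
g: a_k = -2, -6, -9, -9, -27/4, -81/20, …
L₀ := lclm(L_f,L_g); ord L₀ ≤ 2+1.
h₀' ⇒ L via d/dx closure of L₀.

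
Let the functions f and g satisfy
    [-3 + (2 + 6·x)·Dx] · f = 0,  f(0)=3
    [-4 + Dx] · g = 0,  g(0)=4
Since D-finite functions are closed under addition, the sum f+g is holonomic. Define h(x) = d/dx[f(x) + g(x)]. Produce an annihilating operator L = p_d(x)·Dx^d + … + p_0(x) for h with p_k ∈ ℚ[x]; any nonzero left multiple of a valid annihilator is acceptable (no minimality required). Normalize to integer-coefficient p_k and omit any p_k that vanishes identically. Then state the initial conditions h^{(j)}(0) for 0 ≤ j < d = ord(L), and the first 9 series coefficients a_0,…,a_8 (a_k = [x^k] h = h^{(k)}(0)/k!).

f: a_k = 3, 9/2, -27/8, 81/16, -1215/128, 5103/256, -45927/1024, 216513/2048, -8444007/32768, …
g: a_k = 4, 16, 32, 128/3, 128/3, 512/15, 1024/45, 4096/315, 2048/315, …
Sum ⇒ L₀ = lclm(L_f,L_g) in ℚ(x)⟨Dx⟩.
h₀' ⇒ L via d/dx closure of L₀.
L = (-204 - 288·x) + (-37 - 384·x - 576·x^2)·Dx + (22 + 114·x + 144·x^2)·Dx^2  (order 2).
h: a_k = 41/2, 229/4, 2291/16, 12739/96, 207617/768, -1018139/7680, 76590203/92160, -2592753341/1290240, 120230670137/20643840, …
ICs: h(0) = 41/2, h′(0) = 229/4.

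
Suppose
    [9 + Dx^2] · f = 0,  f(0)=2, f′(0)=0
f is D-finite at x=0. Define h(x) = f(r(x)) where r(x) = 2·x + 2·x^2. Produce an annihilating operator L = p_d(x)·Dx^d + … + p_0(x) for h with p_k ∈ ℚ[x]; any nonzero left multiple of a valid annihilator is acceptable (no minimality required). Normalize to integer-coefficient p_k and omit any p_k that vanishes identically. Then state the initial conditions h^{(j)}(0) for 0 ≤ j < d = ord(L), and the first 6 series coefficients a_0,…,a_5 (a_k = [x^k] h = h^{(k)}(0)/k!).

f: a_k = 2, 0, -9, 0, 27/4, 0, …
f∘r: x↦r, Dx↦Dx/r' in L_f ⇒ L₀.
L = (36 + 216·x + 432·x^2 + 288·x^3) - 2·Dx + (1 + 2·x)·Dx^2  (order 2).
h: a_k = 2, 0, -36, -72, 72, 432, …
ICs: h(0) = 2, h′(0) = 0.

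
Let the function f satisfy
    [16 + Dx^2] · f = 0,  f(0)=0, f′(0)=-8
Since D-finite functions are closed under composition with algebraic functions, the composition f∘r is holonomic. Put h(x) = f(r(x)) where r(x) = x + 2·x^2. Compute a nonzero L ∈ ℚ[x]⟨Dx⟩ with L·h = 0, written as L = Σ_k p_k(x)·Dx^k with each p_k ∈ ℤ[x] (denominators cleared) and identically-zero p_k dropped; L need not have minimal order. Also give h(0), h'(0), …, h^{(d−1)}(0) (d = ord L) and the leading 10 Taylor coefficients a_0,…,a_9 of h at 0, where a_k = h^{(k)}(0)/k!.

f: a_k = 0, -8, 0, 64/3, 0, -256/15, 0, 2048/315, 0, -4096/2835, …
Change of var in L_f (x↦r) gives L₀.
L = (16 + 192·x + 768·x^2 + 1024·x^3) - 4·Dx + (1 + 4·x)·Dx^2  (order 2).
h: a_k = 0, -8, -16, 64/3, 128, 3584/15, 0, -212992/315, -57344/45, -2326528/2835, …
ICs: h(0) = 0, h′(0) = -8.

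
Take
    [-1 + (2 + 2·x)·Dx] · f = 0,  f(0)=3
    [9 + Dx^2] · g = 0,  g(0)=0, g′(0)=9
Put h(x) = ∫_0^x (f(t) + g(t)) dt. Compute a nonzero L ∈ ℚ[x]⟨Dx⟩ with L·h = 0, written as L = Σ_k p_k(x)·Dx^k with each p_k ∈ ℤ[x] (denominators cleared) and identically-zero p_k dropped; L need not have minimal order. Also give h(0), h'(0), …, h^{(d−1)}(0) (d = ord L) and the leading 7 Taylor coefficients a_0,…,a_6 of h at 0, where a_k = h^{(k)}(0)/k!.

L = (-351 - 648·x - 324·x^2)·Dx + (630 + 1926·x + 1944·x^2 + 648·x^3)·Dx^2 + (-39 - 72·x - 36·x^2)·Dx^3 + (70 + 214·x + 216·x^2 + 72·x^3)·Dx^4  (order 4).
h: a_k = 0, 3, 21/4, -1/8, -213/64, -3/128, 2627/2560, …
ICs: h(0) = 0, h′(0) = 3, h′′(0) = 21/2, h′′′(0) = -3/4.

f: a_k = 3, 3/2, -3/8, 3/16, -15/128, 21/256, -63/1024, …
g: a_k = 0, 9, 0, -27/2, 0, 243/40, 0, …
L₀ := lclm(L_f,L_g); ord L₀ ≤ 1+2.
∫: right-multiply L₀ by Dx.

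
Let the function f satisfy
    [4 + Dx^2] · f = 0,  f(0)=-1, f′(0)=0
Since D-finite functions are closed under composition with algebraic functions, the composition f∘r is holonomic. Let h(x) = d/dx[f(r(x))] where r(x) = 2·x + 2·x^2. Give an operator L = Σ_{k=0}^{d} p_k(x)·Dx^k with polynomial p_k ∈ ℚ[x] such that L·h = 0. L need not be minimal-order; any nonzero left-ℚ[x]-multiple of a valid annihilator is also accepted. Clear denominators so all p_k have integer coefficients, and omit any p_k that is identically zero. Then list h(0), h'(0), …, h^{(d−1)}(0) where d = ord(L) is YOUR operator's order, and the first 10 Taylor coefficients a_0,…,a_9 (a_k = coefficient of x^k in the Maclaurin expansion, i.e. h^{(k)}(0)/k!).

f: a_k = -1, 0, 2, 0, -2/3, 0, 4/45, 0, -2/315, 0, …
h₀=f(r): pull back L_f along r ⇒ L₀.
h=h₀': d/dx-closure on L₀ ⇒ L.
L = (28 + 128·x + 384·x^2 + 512·x^3 + 256·x^4) + (-6 - 12·x)·Dx + (1 + 4·x + 4·x^2)·Dx^2  (order 2).
h: a_k = 0, 16, 48, -32/3, -640/3, -5248/15, -896/15, 184064/315, 31744/35, 1137152/2835, …
ICs: h(0) = 0, h′(0) = 16.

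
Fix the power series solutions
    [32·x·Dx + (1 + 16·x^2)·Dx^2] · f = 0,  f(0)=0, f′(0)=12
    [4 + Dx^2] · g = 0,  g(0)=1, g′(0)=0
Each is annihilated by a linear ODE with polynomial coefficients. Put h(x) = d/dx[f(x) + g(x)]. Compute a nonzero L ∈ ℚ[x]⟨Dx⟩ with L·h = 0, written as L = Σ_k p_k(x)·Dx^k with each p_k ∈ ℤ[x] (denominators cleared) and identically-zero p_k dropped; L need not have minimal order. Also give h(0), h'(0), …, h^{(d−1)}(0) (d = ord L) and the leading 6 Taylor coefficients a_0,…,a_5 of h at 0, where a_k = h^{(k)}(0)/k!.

f: a_k = 0, 12, 0, -64, 0, 3072/5, …
g: a_k = 1, 0, -2, 0, 2/3, 0, …
L₀ := lclm(L_f,L_g); ord L₀ ≤ 2+2.
h₀' ⇒ L via d/dx closure of L₀.
L = (-6016·x + 102400·x^3 + 32768·x^5) + (-28 + 1216·x^2 + 27648·x^4 + 16384·x^6)·Dx + (-1504·x + 25600·x^3 + 8192·x^5)·Dx^2 + (-7 + 304·x^2 + 6912·x^4 + 4096·x^6)·Dx^3  (order 3).
h: a_k = 12, -4, -192, 8/3, 3072, -8/15, …
ICs: h(0) = 12, h′(0) = -4, h′′(0) = -384.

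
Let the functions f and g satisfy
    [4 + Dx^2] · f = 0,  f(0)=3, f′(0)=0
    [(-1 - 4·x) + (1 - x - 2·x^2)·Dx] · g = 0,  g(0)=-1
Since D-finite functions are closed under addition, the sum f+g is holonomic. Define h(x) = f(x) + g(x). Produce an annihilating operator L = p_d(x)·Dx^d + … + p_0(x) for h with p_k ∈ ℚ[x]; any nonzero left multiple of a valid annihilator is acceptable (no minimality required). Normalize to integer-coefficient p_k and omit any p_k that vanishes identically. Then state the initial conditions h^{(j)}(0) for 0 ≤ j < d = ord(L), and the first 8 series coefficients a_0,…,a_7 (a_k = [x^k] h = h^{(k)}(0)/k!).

L = (-68 - 304·x - 200·x^2 - 320·x^3 - 160·x^4 - 128·x^5) + (20 - 12·x - 24·x^2 - 8·x^3 - 48·x^4 - 96·x^5 - 64·x^6)·Dx + (-17 - 76·x - 50·x^2 - 80·x^3 - 40·x^4 - 32·x^5)·Dx^2 + (5 - 3·x - 6·x^2 - 2·x^3 - 12·x^4 - 24·x^5 - 16·x^6)·Dx^3  (order 3).
h: a_k = 2, -1, -9, -5, -9, -21, -649/15, -85, …
ICs: h(0) = 2, h′(0) = -1, h′′(0) = -18.

f: a_k = 3, 0, -6, 0, 2, 0, -4/15, 0, …
g: a_k = -1, -1, -3, -5, -11, -21, -43, -85, …
L₀ := lclm(L_f,L_g); ord L₀ ≤ 2+1.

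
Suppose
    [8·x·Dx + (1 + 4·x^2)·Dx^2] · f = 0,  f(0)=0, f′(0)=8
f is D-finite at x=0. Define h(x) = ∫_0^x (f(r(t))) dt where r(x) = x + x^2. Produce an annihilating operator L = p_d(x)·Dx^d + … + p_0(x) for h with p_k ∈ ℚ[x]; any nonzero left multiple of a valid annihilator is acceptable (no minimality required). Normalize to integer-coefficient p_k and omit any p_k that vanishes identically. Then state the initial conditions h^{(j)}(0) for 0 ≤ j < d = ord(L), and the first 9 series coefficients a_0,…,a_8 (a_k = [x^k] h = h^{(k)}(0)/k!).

L = (-2 + 8·x + 32·x^2 + 48·x^3 + 24·x^4)·Dx^2 + (1 + 2·x + 4·x^2 + 16·x^3 + 20·x^4 + 8·x^5)·Dx^3  (order 3).
h: a_k = 0, 0, 4, 8/3, -8/3, -32/5, -16/15, 352/21, 160/7, …
ICs: h(0) = 0, h′(0) = 0, h′′(0) = 8.

f: a_k = 0, 8, 0, -32/3, 0, 128/5, 0, -512/7, 0, …
L₀ from L_f via x↦r, Dx↦r'^{-1}Dx.
h=∫₀ˣh₀: take L = L₀·Dx.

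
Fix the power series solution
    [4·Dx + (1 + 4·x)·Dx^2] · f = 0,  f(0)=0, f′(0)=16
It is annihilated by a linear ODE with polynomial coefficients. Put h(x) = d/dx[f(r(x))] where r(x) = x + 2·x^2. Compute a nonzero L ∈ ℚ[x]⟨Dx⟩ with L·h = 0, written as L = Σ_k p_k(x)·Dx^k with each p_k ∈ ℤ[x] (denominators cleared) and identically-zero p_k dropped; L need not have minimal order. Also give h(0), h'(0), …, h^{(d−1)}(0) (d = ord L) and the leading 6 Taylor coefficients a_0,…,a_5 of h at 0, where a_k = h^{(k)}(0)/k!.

L = (16·x + 32·x^2) + (1 + 8·x + 24·x^2 + 32·x^3)·Dx  (order 1).
h: a_k = 16, 0, -128, 512, -1024, 0, …
ICs: h(0) = 16.

f: a_k = 0, 16, -32, 256/3, -256, 4096/5, …
Substitute x→r, Dx→(1/r')Dx; clear ⇒ L₀.
h₀' ⇒ L via d/dx closure of L₀.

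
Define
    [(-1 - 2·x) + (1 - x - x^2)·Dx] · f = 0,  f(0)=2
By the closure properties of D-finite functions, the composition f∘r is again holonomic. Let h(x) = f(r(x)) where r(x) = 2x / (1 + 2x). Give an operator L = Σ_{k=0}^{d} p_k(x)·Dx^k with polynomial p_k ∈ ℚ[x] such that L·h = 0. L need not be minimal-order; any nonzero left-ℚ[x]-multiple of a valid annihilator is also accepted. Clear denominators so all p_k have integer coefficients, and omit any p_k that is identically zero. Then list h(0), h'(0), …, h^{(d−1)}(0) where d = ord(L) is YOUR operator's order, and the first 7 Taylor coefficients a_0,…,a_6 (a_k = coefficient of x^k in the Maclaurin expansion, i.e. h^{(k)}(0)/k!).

f: a_k = 2, 2, 4, 6, 10, 16, 26, …
Substitute x→r, Dx→(1/r')Dx; clear ⇒ L₀.
L = (2 + 12·x) + (-1 - 4·x + 8·x^3)·Dx  (order 1).
h: a_k = 2, 4, 8, 0, 32, -64, 256, …
ICs: h(0) = 2.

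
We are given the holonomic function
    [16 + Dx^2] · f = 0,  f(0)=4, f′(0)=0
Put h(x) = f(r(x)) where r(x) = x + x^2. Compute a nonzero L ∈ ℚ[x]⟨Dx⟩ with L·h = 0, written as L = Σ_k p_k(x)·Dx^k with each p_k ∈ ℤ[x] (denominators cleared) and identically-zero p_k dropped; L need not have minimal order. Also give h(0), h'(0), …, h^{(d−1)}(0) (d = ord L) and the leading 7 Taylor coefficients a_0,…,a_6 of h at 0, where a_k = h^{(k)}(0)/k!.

L = (16 + 96·x + 192·x^2 + 128·x^3) - 2·Dx + (1 + 2·x)·Dx^2  (order 2).
h: a_k = 4, 0, -32, -64, 32/3, 512/3, 10496/45, …
ICs: h(0) = 4, h′(0) = 0.

f: a_k = 4, 0, -32, 0, 128/3, 0, -1024/45, …
Change of var in L_f (x↦r) gives L₀.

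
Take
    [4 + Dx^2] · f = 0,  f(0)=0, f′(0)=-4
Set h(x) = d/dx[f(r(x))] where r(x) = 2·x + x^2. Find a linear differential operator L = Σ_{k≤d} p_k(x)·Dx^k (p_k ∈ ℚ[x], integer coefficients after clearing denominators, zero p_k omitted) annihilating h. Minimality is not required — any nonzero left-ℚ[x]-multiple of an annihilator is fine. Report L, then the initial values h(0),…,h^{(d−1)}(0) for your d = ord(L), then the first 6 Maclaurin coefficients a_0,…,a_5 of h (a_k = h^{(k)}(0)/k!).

f: a_k = 0, -4, 0, 8/3, 0, -8/15, …
L₀ from L_f via x↦r, Dx↦r'^{-1}Dx.
h₀' ⇒ L via d/dx closure of L₀.
L = (19 + 64·x + 96·x^2 + 64·x^3 + 16·x^4) + (-3 - 3·x)·Dx + (1 + 2·x + x^2)·Dx^2  (order 2).
h: a_k = -8, -8, 64, 128, -16/3, -240, …
ICs: h(0) = -8, h′(0) = -8.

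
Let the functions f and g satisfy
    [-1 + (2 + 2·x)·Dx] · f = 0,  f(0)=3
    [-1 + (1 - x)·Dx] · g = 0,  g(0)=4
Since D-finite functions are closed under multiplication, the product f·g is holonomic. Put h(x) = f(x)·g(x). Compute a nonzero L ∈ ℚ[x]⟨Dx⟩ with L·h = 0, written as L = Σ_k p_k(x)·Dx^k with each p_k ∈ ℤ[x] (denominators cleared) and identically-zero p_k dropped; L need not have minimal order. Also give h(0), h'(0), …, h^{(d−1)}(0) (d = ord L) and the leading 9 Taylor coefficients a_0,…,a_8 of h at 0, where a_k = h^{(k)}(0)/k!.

f: a_k = 3, 3/2, -3/8, 3/16, -15/128, 21/256, -63/1024, 99/2048, -1287/32768, …
g: a_k = 4, 4, 4, 4, 4, 4, 4, 4, 4, …
L₀ := L_f ⊗_s L_g (sym. prod.), ord ≤ 1.
L = (3 + x) + (-2 + 2·x^2)·Dx  (order 1).
h: a_k = 12, 18, 33/2, 69/4, 537/32, 1095/64, 4317/256, 8733/512, 138441/8192, …
ICs: h(0) = 12.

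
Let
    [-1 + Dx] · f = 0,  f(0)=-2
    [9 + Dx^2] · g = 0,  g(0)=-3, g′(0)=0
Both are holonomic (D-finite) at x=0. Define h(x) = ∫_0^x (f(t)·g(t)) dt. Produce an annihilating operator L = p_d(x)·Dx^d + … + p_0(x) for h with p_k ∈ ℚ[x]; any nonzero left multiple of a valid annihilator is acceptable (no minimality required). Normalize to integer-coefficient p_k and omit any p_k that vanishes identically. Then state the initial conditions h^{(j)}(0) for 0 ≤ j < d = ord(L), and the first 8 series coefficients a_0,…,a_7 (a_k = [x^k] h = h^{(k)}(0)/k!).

L = 10·Dx - 2·Dx^2 + Dx^3  (order 3).
h: a_k = 0, 6, 3, -8, -13/2, 7/5, 79/30, 44/105, …
ICs: h(0) = 0, h′(0) = 6, h′′(0) = 6.

f: a_k = -2, -2, -1, -1/3, -1/12, -1/60, -1/360, -1/2520, …
g: a_k = -3, 0, 27/2, 0, -81/8, 0, 243/80, 0, …
h₀=f·g: eliminate ⇒ L₀, order ≤ 1·2.
∫: right-multiply L₀ by Dx.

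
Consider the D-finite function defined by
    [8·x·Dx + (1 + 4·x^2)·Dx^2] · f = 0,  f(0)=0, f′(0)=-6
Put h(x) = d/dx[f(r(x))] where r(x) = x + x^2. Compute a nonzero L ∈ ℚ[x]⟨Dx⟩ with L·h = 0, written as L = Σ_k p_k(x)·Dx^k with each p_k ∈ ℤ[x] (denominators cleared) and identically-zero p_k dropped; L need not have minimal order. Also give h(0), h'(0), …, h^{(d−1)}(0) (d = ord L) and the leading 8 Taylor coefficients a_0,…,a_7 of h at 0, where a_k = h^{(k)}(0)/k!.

f: a_k = 0, -6, 0, 8, 0, -96/5, 0, 384/7, …
Substitute x→r, Dx→(1/r')Dx; clear ⇒ L₀.
Derive L from L₀ (diff closure).
L = (-2 + 8·x + 32·x^2 + 48·x^3 + 24·x^4) + (1 + 2·x + 4·x^2 + 16·x^3 + 20·x^4 + 8·x^5)·Dx  (order 1).
h: a_k = -6, -12, 24, 96, 24, -528, -960, 1536, …
ICs: h(0) = -6.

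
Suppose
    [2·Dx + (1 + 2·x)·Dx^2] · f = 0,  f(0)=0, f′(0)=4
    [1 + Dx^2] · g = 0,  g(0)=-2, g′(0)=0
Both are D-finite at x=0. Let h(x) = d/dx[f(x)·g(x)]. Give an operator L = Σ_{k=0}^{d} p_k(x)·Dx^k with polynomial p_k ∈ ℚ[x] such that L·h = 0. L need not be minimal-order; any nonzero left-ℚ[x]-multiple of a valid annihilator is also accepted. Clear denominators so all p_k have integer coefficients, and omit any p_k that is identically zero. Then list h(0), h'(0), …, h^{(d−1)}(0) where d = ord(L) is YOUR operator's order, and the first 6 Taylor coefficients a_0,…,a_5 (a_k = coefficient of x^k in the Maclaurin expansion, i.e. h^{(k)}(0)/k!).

f: a_k = 0, 4, -4, 16/3, -8, 64/5, …
g: a_k = -2, 0, 1, 0, -1/12, 0, …
Sym-product of L_f,L_g gives L₀ (≤ ord 4).
h₀' ⇒ L via d/dx closure of L₀.
L = (-52 - 31·x - 87·x^2 - 96·x^3 - 8·x^4 + 48·x^5 + 16·x^6) + (-33 - 98·x - 80·x^2 + 80·x^4 + 32·x^5)·Dx + (-55 - 46·x - 110·x^2 - 96·x^3 + 32·x^4 + 96·x^5 + 32·x^6)·Dx^2 + (-33 - 98·x - 80·x^2 + 80·x^4 + 32·x^5)·Dx^3 + (-3 - 15·x - 23·x^2 + 40·x^4 + 48·x^5 + 16·x^6)·Dx^4  (order 4).
h: a_k = -8, 16, -20, 48, -103, 210, …
ICs: h(0) = -8, h′(0) = 16, h′′(0) = -40, h′′′(0) = 288.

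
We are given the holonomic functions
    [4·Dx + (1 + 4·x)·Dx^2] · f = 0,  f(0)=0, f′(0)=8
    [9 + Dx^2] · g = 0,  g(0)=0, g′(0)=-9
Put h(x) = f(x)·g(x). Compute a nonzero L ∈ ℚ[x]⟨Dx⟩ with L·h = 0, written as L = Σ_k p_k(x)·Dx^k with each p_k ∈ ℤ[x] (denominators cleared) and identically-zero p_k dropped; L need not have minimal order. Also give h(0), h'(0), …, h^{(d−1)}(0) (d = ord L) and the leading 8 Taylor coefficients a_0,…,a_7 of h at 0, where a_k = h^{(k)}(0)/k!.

f: a_k = 0, 8, -16, 128/3, -128, 2048/5, -4096/3, 32768/7, …
g: a_k = 0, -9, 0, 27/2, 0, -243/40, 0, 729/560, …
L₀ := L_f ⊗_s L_g (sym. prod.), ord ≤ 4.
L = (-2043 - 1296·x + 44064·x^2 + 186624·x^3 + 186624·x^4) + (72 + 5472·x + 31104·x^2 + 41472·x^3)·Dx + (-182 + 864·x + 12096·x^2 + 41472·x^3 + 41472·x^4)·Dx^2 + (8 + 608·x + 3456·x^2 + 4608·x^3)·Dx^3 + (5 + 112·x + 800·x^2 + 2304·x^3 + 2304·x^4)·Dx^4  (order 4).
h: a_k = 0, 0, -72, 144, -276, 936, -3159, 53286/5, …
ICs: h(0) = 0, h′(0) = 0, h′′(0) = -144, h′′′(0) = 864.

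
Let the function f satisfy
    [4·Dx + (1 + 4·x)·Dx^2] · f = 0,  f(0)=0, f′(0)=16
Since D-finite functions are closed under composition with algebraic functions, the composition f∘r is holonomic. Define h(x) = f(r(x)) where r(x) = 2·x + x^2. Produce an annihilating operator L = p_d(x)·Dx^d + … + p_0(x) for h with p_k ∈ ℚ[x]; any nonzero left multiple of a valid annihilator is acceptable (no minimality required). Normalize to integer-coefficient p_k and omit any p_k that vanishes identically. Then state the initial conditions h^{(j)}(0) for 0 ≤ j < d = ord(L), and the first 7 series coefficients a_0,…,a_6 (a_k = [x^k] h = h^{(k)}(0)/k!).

L = (7 + 8·x + 4·x^2)·Dx + (1 + 9·x + 12·x^2 + 4·x^3)·Dx^2  (order 2).
h: a_k = 0, 32, -112, 1664/3, -3104, 92672/5, -345856/3, …
ICs: h(0) = 0, h′(0) = 32.

f: a_k = 0, 16, -32, 256/3, -256, 4096/5, -8192/3, …
h₀=f(r): pull back L_f along r ⇒ L₀.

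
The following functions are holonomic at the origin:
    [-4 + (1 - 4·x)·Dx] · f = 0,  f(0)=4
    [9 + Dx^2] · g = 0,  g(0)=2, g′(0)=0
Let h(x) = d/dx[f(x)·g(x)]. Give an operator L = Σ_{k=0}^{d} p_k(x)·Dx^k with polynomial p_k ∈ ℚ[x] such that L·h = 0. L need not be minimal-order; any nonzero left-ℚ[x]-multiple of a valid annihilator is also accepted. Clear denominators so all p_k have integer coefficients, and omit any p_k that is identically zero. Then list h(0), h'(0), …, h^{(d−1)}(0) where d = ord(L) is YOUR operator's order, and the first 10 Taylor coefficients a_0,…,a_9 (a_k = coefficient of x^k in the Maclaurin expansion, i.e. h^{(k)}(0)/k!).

f: a_k = 4, 16, 64, 256, 1024, 4096, 16384, 65536, 262144, 1048576, …
g: a_k = 2, 0, -9, 0, 27/4, 0, -81/40, 0, 729/2240, 0, …
Sym-product of L_f,L_g gives L₀ (≤ ord 2).
h₀' ⇒ L via d/dx closure of L₀.
L = (-23 - 72·x + 144·x^2) + (-8 + 32·x)·Dx + (1 - 8·x + 16·x^2)·Dx^2  (order 2).
h: a_k = 32, 184, 1104, 5996, 29980, 719277/5, 3356626/5, 214824793/70, 1933423137/140, 34371966151/560, …
ICs: h(0) = 32, h′(0) = 184.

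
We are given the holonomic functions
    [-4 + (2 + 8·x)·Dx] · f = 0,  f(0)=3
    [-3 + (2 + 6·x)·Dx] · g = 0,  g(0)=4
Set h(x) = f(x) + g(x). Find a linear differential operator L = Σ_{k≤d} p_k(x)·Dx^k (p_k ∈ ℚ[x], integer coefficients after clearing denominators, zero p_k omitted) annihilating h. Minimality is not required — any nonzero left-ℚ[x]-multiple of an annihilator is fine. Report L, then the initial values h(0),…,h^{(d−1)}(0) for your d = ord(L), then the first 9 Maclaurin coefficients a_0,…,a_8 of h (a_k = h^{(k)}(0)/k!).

f: a_k = 3, 6, -6, 12, -30, 84, -252, 792, -2574, …
g: a_k = 4, 6, -9/2, 27/4, -405/32, 1701/64, -15309/256, 72171/512, -2814669/8192, …
h₀=f+g: left-lcm gives L₀, ord ≤ 2.
L = -6 + (7 + 24·x)·Dx + (2 + 14·x + 24·x^2)·Dx^2  (order 2).
h: a_k = 7, 12, -21/2, 75/4, -1365/32, 7077/64, -79821/256, 477675/512, -23900877/8192, …
ICs: h(0) = 7, h′(0) = 12.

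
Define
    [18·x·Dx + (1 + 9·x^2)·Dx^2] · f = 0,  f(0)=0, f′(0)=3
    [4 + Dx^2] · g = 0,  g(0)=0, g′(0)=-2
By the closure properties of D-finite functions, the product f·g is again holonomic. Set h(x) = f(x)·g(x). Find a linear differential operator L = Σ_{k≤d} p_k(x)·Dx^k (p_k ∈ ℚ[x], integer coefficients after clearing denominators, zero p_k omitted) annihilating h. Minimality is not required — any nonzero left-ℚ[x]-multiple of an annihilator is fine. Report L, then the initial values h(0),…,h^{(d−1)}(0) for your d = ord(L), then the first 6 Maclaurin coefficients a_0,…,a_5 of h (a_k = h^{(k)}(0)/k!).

L = (2080 + 50256·x^2 + 89424·x^4 + 186624·x^6 + 419904·x^8) + (3168·x + 38880·x^3 + 139968·x^5 + 419904·x^7)·Dx + (572 + 13788·x^2 + 33048·x^4 + 93312·x^6 + 209952·x^8)·Dx^2 + (792·x + 9720·x^3 + 34992·x^5 + 104976·x^7)·Dx^3 + (13 + 306·x^2 + 2673·x^4 + 11664·x^6 + 26244·x^8)·Dx^4  (order 4).
h: a_k = 0, 0, -6, 0, 22, 0, …
ICs: h(0) = 0, h′(0) = 0, h′′(0) = -12, h′′′(0) = 0.

f: a_k = 0, 3, 0, -9, 0, 243/5, …
g: a_k = 0, -2, 0, 4/3, 0, -4/15, …
Product ⇒ symmetric product L₀, ord ≤ 4.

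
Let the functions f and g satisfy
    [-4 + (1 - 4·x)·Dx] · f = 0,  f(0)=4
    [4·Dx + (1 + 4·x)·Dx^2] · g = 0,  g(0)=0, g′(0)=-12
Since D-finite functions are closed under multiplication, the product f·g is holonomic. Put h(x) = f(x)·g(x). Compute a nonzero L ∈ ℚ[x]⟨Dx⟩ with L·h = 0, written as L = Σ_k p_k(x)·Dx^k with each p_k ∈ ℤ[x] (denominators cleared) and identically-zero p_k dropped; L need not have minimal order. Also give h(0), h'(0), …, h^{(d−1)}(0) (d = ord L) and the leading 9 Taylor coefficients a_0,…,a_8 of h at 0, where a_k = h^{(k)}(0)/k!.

L = 16 + (4 + 48·x)·Dx + (-1 + 16·x^2)·Dx^2  (order 2).
h: a_k = 0, -48, -96, -640, -1792, -48128/5, -151552/5, -5226496/35, -17465344/35, …
ICs: h(0) = 0, h′(0) = -48.

f: a_k = 4, 16, 64, 256, 1024, 4096, 16384, 65536, 262144, …
g: a_k = 0, -12, 24, -64, 192, -3072/5, 2048, -49152/7, 24576, …
h₀=f·g: eliminate ⇒ L₀, order ≤ 1·2.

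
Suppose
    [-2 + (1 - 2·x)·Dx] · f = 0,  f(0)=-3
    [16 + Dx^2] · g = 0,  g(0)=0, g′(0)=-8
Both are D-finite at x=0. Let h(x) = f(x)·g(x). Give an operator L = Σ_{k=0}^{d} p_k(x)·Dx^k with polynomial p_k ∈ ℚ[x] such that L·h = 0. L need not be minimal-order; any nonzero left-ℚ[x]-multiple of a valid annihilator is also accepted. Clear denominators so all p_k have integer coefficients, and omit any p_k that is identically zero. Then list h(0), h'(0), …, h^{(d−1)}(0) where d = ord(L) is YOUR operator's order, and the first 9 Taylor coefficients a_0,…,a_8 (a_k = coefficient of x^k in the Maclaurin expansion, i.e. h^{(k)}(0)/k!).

L = (-16 + 32·x) + 4·Dx + (-1 + 2·x)·Dx^2  (order 2).
h: a_k = 0, 24, 48, 32, 64, 896/5, 1792/5, 73216/105, 146432/105, …
ICs: h(0) = 0, h′(0) = 24.

f: a_k = -3, -6, -12, -24, -48, -96, -192, -384, -768, …
g: a_k = 0, -8, 0, 64/3, 0, -256/15, 0, 2048/315, 0, …
L₀ := L_f ⊗_s L_g (sym. prod.), ord ≤ 2.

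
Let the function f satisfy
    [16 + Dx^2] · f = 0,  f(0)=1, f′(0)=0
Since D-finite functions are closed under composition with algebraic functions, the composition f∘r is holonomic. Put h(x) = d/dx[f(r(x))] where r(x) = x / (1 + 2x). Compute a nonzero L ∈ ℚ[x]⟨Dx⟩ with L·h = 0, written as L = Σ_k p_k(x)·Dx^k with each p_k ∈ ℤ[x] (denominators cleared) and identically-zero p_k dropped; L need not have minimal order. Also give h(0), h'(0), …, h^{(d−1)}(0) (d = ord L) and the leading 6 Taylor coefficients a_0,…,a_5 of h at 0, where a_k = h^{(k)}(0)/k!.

L = (40 + 96·x + 96·x^2) + (12 + 72·x + 144·x^2 + 96·x^3)·Dx + (1 + 8·x + 24·x^2 + 32·x^3 + 16·x^4)·Dx^2  (order 2).
h: a_k = 0, -16, 96, -1024/3, 2560/3, -19712/15, …
ICs: h(0) = 0, h′(0) = -16.

f: a_k = 1, 0, -8, 0, 32/3, 0, …
L₀ from L_f via x↦r, Dx↦r'^{-1}Dx.
Differentiate: ansatz ord ≤ ord L₀ ⇒ L.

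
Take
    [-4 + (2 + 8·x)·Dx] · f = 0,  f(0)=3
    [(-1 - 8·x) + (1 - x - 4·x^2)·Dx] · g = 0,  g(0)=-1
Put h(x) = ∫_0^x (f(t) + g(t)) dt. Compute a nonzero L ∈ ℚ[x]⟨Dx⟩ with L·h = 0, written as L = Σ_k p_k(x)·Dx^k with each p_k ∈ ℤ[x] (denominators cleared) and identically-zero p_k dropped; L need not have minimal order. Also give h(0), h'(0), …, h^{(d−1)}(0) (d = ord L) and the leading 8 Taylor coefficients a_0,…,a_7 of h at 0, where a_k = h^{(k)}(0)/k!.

L = (24 + 156·x + 336·x^2 + 640·x^3)·Dx + (-14 - 96·x - 420·x^2 - 1184·x^3 - 1600·x^4)·Dx^2 + (-1 + 11·x + 90·x^2 + 24·x^3 - 544·x^4 - 640·x^5)·Dx^3  (order 3).
h: a_k = 0, 2, 5/2, -11/3, 3/4, -59/5, 19/6, -433/7, …
ICs: h(0) = 0, h′(0) = 2, h′′(0) = 5.

f: a_k = 3, 6, -6, 12, -30, 84, -252, 792, …
g: a_k = -1, -1, -5, -9, -29, -65, -181, -441, …
h₀=f+g: left-lcm gives L₀, ord ≤ 2.
∫: right-multiply L₀ by Dx.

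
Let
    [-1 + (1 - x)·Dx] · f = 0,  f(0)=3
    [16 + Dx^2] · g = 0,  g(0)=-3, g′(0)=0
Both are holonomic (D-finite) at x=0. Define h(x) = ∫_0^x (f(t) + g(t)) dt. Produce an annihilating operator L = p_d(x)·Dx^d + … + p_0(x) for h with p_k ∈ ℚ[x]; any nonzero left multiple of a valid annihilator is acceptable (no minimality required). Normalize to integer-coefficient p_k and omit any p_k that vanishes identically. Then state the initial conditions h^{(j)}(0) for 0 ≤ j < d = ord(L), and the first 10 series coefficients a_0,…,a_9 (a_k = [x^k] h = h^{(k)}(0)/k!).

f: a_k = 3, 3, 3, 3, 3, 3, 3, 3, 3, 3, …
g: a_k = -3, 0, 24, 0, -32, 0, 256/15, 0, -512/105, 0, …
f+g: L₀ = lclm(L_f,L_g), ord ≤ 1+2.
h=∫₀ˣh₀: take L = L₀·Dx.
L = (176 - 256·x + 128·x^2)·Dx + (-144 + 400·x - 384·x^2 + 128·x^3)·Dx^2 + (11 - 16·x + 8·x^2)·Dx^3 + (-9 + 25·x - 24·x^2 + 8·x^3)·Dx^4  (order 4).
h: a_k = 0, 0, 3/2, 9, 3/4, -29/5, 1/2, 43/15, 3/8, -197/945, …
ICs: h(0) = 0, h′(0) = 0, h′′(0) = 3, h′′′(0) = 54.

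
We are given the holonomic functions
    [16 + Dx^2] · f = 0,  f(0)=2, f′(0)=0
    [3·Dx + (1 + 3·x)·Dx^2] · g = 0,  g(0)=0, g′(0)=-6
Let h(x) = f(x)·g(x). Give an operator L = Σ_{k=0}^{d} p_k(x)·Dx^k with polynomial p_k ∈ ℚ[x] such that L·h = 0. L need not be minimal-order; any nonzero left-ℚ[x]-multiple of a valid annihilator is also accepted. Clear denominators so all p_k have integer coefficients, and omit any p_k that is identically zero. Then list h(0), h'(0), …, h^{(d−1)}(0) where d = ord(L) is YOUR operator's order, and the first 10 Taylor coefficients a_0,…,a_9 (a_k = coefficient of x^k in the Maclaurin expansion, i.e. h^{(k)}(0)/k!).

L = (2272 + 127488·x + 781056·x^2 + 1769472·x^3 + 1327104·x^4) + (4416 + 50112·x + 165888·x^2 + 165888·x^3)·Dx + (1022 + 19392·x + 102816·x^2 + 221184·x^3 + 165888·x^4)·Dx^2 + (276 + 3132·x + 10368·x^2 + 10368·x^3)·Dx^3 + (55 + 714·x + 3375·x^2 + 6912·x^3 + 5184·x^4)·Dx^4  (order 4).
h: a_k = 0, -12, 18, 60, -63, -172/5, 30, -1076/105, 1541/10, -67052/105, …
ICs: h(0) = 0, h′(0) = -12, h′′(0) = 36, h′′′(0) = 360.

f: a_k = 2, 0, -16, 0, 64/3, 0, -512/45, 0, 1024/315, 0, …
g: a_k = 0, -6, 9, -18, 81/2, -486/5, 243, -4374/7, 6561/4, -4374, …
h₀=f·g: eliminate ⇒ L₀, order ≤ 2·2.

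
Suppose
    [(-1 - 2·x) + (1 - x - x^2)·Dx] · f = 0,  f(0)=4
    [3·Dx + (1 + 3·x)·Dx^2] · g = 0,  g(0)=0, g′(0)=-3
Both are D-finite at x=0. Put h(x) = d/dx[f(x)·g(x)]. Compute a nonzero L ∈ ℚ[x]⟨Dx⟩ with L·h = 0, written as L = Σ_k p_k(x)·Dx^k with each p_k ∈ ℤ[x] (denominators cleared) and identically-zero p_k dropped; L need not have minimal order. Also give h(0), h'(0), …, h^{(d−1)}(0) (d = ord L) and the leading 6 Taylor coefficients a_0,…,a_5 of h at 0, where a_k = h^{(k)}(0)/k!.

L = (102 + 270·x + 324·x^2) + (-3 + 93·x + 324·x^2 + 252·x^3)·Dx + (-5 - 22·x - 4·x^2 + 63·x^3 + 36·x^4)·Dx^2  (order 2).
h: a_k = -12, 12, -126, 180, -957, 10188/5, …
ICs: h(0) = -12, h′(0) = 12.

f: a_k = 4, 4, 8, 12, 20, 32, …
g: a_k = 0, -3, 9/2, -9, 81/4, -243/5, …
f·g: L₀ = L_f ⊗_s L_g, ord ≤ 1·2.
Differentiate: ansatz ord ≤ ord L₀ ⇒ L.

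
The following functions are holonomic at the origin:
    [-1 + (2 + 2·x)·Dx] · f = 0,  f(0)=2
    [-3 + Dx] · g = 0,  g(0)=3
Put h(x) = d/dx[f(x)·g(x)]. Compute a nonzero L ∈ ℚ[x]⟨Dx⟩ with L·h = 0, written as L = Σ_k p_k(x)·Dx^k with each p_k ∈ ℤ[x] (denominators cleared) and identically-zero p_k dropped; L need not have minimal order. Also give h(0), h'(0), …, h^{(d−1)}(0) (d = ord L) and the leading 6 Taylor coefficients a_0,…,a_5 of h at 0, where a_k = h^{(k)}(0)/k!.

f: a_k = 2, 1, -1/4, 1/8, -5/64, 7/128, …
g: a_k = 3, 9, 27/2, 27/2, 81/8, 243/40, …
f·g: L₀ = L_f ⊗_s L_g, ord ≤ 1·1.
Differentiate: ansatz ord ≤ ord L₀ ⇒ L.
L = (47 + 84·x + 36·x^2) + (-14 - 26·x - 12·x^2)·Dx  (order 1).
h: a_k = 21, 141/2, 927/8, 2001/16, 12831/128, 81567/1280, …
ICs: h(0) = 21.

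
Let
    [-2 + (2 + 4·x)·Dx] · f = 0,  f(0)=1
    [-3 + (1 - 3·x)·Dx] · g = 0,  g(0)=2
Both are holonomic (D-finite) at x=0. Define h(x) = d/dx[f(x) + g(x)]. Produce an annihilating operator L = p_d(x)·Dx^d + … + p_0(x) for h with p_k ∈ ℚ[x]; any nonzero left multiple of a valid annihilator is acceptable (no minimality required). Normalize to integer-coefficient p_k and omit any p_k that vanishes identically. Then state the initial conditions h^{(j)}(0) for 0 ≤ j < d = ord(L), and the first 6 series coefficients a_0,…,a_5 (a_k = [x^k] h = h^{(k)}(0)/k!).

f: a_k = 1, 1, -1/2, 1/2, -5/8, 7/8, …
g: a_k = 2, 6, 18, 54, 162, 486, …
Weyl lclm of L_f,L_g ⇒ L₀ (ord ≤ 2).
h₀' ⇒ L via d/dx closure of L₀.
L = (-72 - 54·x) + (-51 - 234·x - 189·x^2)·Dx + (7 + 2·x - 51·x^2 - 54·x^3)·Dx^2  (order 2).
h: a_k = 7, 35, 327/2, 1291/2, 19475/8, 69921/8, …
ICs: h(0) = 7, h′(0) = 35.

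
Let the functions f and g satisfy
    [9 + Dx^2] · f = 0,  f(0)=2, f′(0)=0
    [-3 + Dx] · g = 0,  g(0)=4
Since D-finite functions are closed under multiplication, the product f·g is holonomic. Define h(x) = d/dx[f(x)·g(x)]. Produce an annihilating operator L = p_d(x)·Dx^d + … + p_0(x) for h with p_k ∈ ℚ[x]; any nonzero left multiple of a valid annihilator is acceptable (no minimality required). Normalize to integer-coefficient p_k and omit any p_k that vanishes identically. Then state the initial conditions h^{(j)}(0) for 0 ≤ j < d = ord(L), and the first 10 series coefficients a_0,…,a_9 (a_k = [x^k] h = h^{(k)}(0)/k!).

f: a_k = 2, 0, -9, 0, 27/4, 0, -81/40, 0, 729/2240, 0, …
g: a_k = 4, 12, 18, 18, 27/2, 81/10, 81/20, 243/140, 729/1120, 243/1120, …
Product ⇒ symmetric product L₀, ord ≤ 2.
h=h₀': d/dx-closure on L₀ ⇒ L.
L = 18 - 6·Dx + Dx^2  (order 2).
h: a_k = 24, 0, -216, -432, -324, 0, 972/5, 5832/35, 2187/35, 0, …
ICs: h(0) = 24, h′(0) = 0.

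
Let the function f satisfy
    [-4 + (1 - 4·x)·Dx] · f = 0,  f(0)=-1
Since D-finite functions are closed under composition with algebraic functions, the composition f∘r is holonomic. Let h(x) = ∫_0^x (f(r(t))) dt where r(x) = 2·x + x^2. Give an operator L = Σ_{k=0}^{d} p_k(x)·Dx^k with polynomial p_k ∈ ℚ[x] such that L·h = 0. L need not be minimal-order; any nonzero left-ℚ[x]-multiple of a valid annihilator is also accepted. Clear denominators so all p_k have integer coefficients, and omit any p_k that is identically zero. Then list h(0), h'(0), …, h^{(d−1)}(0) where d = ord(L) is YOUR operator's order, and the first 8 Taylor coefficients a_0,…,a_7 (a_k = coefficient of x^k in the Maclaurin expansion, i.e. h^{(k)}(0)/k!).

f: a_k = -1, -4, -16, -64, -256, -1024, -4096, -16384, …
f∘r: x↦r, Dx↦Dx/r' in L_f ⇒ L₀.
∫: right-multiply L₀ by Dx.
L = (8 + 8·x)·Dx + (-1 + 8·x + 4·x^2)·Dx^2  (order 2).
h: a_k = 0, -1, -4, -68/3, -144, -976, -20672/3, -350272/7, …
ICs: h(0) = 0, h′(0) = -1.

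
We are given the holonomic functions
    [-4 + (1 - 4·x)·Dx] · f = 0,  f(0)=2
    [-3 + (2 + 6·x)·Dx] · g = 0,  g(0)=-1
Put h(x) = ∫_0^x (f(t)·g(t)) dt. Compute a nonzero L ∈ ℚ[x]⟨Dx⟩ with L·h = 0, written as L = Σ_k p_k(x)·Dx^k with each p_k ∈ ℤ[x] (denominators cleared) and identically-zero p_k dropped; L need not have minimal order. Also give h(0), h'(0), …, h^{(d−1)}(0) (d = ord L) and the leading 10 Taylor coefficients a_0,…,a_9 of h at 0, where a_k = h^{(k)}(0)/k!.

f: a_k = 2, 8, 32, 128, 512, 2048, 8192, 32768, 131072, 524288, …
g: a_k = -1, -3/2, 9/8, -27/16, 405/128, -1701/256, 15309/1024, -72171/2048, 2814669/32768, -14073345/65536, …
f·g: L₀ = L_f ⊗_s L_g, ord ≤ 1·1.
h=∫₀ˣh₀: take L = L₀·Dx.
L = (11 + 12·x)·Dx + (-2 + 2·x + 24·x^2)·Dx^2  (order 2).
h: a_k = 0, -2, -11/2, -167/12, -1363/32, -43211/320, -347389/768, -791845/512, -44415491/8192, -2839776755/147456, …
ICs: h(0) = 0, h′(0) = -2.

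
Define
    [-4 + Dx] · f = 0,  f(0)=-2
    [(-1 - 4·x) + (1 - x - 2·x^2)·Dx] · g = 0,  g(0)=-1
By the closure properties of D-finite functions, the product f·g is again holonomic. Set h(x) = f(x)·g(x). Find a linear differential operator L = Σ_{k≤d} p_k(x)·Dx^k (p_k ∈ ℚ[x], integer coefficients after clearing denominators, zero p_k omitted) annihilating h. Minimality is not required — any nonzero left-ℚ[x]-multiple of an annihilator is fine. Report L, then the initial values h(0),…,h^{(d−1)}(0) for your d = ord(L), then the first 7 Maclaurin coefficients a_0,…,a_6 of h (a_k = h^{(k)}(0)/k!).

f: a_k = -2, -8, -16, -64/3, -64/3, -256/15, -512/45, …
g: a_k = -1, -1, -3, -5, -11, -21, -43, …
f·g: L₀ = L_f ⊗_s L_g, ord ≤ 1·1.
L = (5 - 8·x^2) + (-1 + x + 2·x^2)·Dx  (order 1).
h: a_k = 2, 10, 30, 214/3, 458/3, 1562/5, 5662/9, …
ICs: h(0) = 2.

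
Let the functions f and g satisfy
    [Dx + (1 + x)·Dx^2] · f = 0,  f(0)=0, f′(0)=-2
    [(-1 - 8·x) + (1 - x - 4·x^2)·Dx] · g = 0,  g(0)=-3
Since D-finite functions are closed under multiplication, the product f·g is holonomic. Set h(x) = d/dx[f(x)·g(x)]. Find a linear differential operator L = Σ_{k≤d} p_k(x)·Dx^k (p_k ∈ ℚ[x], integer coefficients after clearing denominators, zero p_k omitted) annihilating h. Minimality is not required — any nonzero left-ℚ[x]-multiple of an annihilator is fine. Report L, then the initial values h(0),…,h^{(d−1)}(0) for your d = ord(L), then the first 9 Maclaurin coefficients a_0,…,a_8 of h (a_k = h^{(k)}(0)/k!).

f: a_k = 0, -2, 1, -2/3, 1/2, -2/5, 1/3, -2/7, 1/4, …
g: a_k = -3, -3, -15, -27, -87, -195, -543, -1323, -3495, …
h₀=f·g: eliminate ⇒ L₀, order ≤ 2·1.
Derive L from L₀ (diff closure).
L = (236 + 648·x + 576·x^2) + (25 + 277·x + 672·x^2 + 448·x^3)·Dx + (-9 - 16·x + 45·x^2 + 116·x^3 + 64·x^4)·Dx^2  (order 2).
h: a_k = 6, 6, 87, 158, 1567/2, 9411/5, 13179/2, 614714/35, 7511493/140, …
ICs: h(0) = 6, h′(0) = 6.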